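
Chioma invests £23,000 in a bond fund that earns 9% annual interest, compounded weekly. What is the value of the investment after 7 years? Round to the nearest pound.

£43,162

Growth factor = (1 + 0.09/52)^364 ≈ 1.8765883784.
A ≈ 23,000 × 1.8765883784 ≈ 43,161.5327.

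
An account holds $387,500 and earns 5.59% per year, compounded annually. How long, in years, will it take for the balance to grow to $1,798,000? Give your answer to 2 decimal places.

28.22 years

We need (1 + 0.0559)^t = 4.64, so t = ln 4.64 / ln 1.0559 ≈ 28.2150.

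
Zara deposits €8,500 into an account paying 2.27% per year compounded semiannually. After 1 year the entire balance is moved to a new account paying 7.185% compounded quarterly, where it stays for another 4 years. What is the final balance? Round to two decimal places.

Phase 1: 8,500·(1 + 0.01135)^2 ≈ 8,694.0450.
Phase 2: 8,694.0450·(1 + 0.0179625)^16 ≈ 11,559.2687.

€11,559.27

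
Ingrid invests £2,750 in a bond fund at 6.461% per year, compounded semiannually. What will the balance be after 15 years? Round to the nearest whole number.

£7,138

Periodic rate = 6.461%/2 = 0.032305; periods = 2·15 = 30.
A = 2,750·(1 + 0.032305)^30 ≈ 2,750·2.595618889 ≈ 7,137.9519.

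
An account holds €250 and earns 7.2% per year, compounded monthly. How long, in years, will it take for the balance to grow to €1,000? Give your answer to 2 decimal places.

(1 + 0.006)^(12t) = 1,000/250 = 4.
12t·ln(1 + 0.006) = ln(4); 12t = 1.3863/0.00598207 ≈ 231.7415.
t ≈ 19.3118 years.

19.31 years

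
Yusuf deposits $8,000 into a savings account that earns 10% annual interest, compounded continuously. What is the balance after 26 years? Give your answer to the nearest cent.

$107,709.90

A = P·e^(rt) = 8,000·e^(0.1·26) = 8,000·e^2.6.
e^2.6 ≈ 13.463738035, so A ≈ 107,709.9043.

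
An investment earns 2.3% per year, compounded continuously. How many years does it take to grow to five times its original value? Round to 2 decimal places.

e^(0.023t) = 5, so 0.023t = ln 5 ≈ 1.6094.
t ≈ 1.6094/0.023 ≈ 69.9756.

69.98 years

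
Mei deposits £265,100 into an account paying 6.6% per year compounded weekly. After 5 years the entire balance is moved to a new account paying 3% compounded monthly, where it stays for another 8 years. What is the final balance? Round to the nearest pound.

After 5 years at 6.6%: 265,100 × 1.39067710434 ≈ 368,668.5004.
Then 8 years at 3%: 368,668.5004 × 1.27086846702 ≈ 468,529.1719.

£468,529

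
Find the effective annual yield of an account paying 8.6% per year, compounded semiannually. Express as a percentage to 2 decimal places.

EAR = (1 + 8.6%/2)^2 − 1 = (1 + 0.043)^2 − 1.
(1 + 0.043)^2 ≈ 1.087849, so EAR ≈ 8.78490%.

8.78%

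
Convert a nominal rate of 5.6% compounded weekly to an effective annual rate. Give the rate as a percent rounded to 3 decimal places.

5.757%

EAR = (1 + 5.6%/52)^52 − 1 = (1 + 0.00107692)^52 − 1.
(1 + 0.00107692)^52 ≈ 1.057566, so EAR ≈ 5.75658%.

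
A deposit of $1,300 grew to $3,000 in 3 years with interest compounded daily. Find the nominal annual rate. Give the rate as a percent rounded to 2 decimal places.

The 1095-period growth factor is 3,000/1,300 = 2.30769.
r/365 = 2.30769^(1/1095) − 1 ≈ 0.000763989, so r ≈ 365·0.000763989 = 27.88558%.

27.89%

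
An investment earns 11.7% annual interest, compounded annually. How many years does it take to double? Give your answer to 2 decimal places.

6.26 years

(1 + 0.117)^t = 2.
t = ln 2 / ln(1 + 0.117) ≈ 0.69315/0.110647 ≈ 6.2645.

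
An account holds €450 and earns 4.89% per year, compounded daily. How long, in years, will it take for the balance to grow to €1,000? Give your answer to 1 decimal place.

16.3 years

We need (1 + 0.000133973)^(365t) = 2.2222, so 365t = ln 2.2222 / ln 1.000134 ≈ 5960.6305.
t ≈ 5960.6305/365 = 16.3305 years.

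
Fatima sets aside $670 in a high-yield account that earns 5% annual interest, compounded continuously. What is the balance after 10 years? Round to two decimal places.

$1,104.64

A = P·e^(rt) = 670·e^(0.05·10) = 670·e^0.5.
e^0.5 ≈ 1.648721271, so A ≈ 1,104.6433.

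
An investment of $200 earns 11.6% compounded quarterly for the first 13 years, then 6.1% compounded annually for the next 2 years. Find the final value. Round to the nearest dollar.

Phase 1: 200·(1 + 0.029)^52 ≈ 884.3608.
Phase 2: 884.3608·(1 + 0.061)^2 ≈ 995.5435.

$996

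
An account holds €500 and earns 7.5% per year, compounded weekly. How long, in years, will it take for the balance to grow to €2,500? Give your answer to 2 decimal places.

We need (1 + 0.00144231)^(52t) = 5, so 52t = ln 5 / ln 1.001442 ≈ 1116.6815.
t ≈ 1116.6815/52 = 21.4746 years.

21.47 years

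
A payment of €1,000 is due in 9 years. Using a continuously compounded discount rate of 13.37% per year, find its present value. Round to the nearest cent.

€300.20

P = A·e^(−rt) = 1,000·e^(−1.2033).
e^(−1.2033) ≈ 0.300201909, so P ≈ 300.2019.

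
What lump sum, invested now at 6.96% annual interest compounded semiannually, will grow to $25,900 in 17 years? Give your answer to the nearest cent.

Growth factor = (1 + 0.0348)^34 ≈ 3.1997664578.
P = 25,900/3.1997664578 ≈ 8,094.3407.

$8,094.34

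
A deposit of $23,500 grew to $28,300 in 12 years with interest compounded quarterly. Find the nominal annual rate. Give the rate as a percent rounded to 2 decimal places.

1.55%

The 48-period growth factor is 28,300/23,500 = 1.20426.
r/4 = 1.20426^(1/48) − 1 ≈ 0.00387962, so r ≈ 4·0.00387962 = 1.55185%.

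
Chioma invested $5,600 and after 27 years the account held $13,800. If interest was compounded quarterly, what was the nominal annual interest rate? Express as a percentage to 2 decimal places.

3.35%

The 108-period growth factor is 13,800/5,600 = 2.46429.
r/4 = 2.46429^(1/108) − 1 ≈ 0.00838591, so r ≈ 4·0.00838591 = 3.35436%.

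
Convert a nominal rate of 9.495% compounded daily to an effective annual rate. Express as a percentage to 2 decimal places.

9.96%

One year is 365 periods at 0.000260137 each: (1 + 0.000260137)^365 ≈ 1.09959.
EAR = 1.09959 − 1 ≈ 9.95903%.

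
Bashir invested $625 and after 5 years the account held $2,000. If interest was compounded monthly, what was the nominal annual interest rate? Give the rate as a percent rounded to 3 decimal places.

(1 + r/12)^60 = 2,000/625 = 3.2.
1 + r/12 = 3.2^(1/60) ≈ 1.019575, so r/12 ≈ 0.019575.
r ≈ 12·0.019575 = 23.48997%.

23.490%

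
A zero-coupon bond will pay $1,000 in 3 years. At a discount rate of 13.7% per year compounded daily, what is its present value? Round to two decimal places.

Growth factor = (1 + 0.137/365)^1095 ≈ 1.50820905.
P = 1,000/1.50820905 ≈ 663.0381.

$663.04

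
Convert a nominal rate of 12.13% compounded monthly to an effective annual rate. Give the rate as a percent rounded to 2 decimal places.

12.83%

EAR = (1 + 12.13%/12)^12 − 1 = (1 + 0.0101083)^12 − 1.
(1 + 0.0101083)^12 ≈ 1.128276, so EAR ≈ 12.82763%.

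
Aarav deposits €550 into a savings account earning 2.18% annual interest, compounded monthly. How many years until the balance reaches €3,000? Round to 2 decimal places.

77.89 years

(1 + 0.00181667)^(12t) = 3,000/550 = 5.4545.
12t·ln(1 + 0.00181667) = ln(5.4545); 12t = 1.6964/0.00181502 ≈ 934.6733.
t ≈ 77.8894 years.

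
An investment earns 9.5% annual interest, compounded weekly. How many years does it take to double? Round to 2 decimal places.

7.30 years

(1 + 0.00182692)^(52t) = 2.
52t = ln 2 / ln(1 + 0.00182692) ≈ 0.69315/0.00182526 ≈ 379.7533.
t ≈ 7.3029.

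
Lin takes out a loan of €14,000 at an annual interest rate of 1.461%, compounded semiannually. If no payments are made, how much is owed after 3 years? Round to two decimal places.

€14,624.94

Growth factor = (1 + 0.007305)^6 ≈ 1.0446382846.
A ≈ 14,000 × 1.0446382846 ≈ 14,624.9360.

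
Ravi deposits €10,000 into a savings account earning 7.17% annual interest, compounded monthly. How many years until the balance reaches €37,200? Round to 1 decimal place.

18.4 years

We need (1 + 0.005975)^(12t) = 3.72, so 12t = ln 3.72 / ln 1.005975 ≈ 220.5263.
t ≈ 220.5263/12 = 18.3772 years.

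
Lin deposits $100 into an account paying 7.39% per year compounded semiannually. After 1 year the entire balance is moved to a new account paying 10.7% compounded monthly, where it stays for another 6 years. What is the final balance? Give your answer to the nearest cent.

Phase 1: 100·(1 + 0.03695)^2 ≈ 107.5265.
Phase 2: 107.5265·(1 + 0.107/12)^72 ≈ 203.7497.

$203.75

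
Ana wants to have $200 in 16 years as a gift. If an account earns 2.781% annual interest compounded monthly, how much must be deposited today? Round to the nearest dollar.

$128

Periodic rate = 2.781%/12 = 0.0023175; 192 periods.
P = 200/(1 + 0.0023175)^192 ≈ 200/1.55962467 ≈ 128.2360.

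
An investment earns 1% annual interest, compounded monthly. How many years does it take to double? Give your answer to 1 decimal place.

(1 + 0.000833333)^(12t) = 2.
12t = ln 2 / ln(1 + 0.000833333) ≈ 0.69315/0.000832986 ≈ 832.1231.
t ≈ 69.3436.

69.3 years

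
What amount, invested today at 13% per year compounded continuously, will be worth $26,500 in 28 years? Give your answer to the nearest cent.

P = A·e^(−rt) = 26,500·e^(−3.64).
e^(−3.64) ≈ 0.026252343966, so P ≈ 695.6871.

$695.69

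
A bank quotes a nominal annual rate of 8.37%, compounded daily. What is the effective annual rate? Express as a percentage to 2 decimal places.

8.73%

One year is 365 periods at 0.000229315 each: (1 + 0.000229315)^365 ≈ 1.087292.
EAR = 1.087292 − 1 ≈ 8.72922%.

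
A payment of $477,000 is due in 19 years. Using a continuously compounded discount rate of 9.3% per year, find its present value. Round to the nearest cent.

$81,492.95

P = A·e^(−rt) = 477,000·e^(−1.767).
e^(−1.767) ≈ 0.170844755057, so P ≈ 81,492.9482.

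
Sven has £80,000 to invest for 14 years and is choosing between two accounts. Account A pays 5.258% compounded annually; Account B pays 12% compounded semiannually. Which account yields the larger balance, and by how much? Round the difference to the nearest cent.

Account B, by £245,003.75

A: (1 + 0.05258)^14 ≈ 2.04913981903, so 80,000 × 2.04913981903 ≈ 163,931.1855.
B: (1 + 0.06)^28 ≈ 5.11168669715, so 80,000 × 5.11168669715 ≈ 408,934.9358.
Difference ≈ 245,003.7502 in favor of B.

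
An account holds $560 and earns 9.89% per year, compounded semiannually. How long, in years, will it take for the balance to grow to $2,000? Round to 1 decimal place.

13.2 years

We need (1 + 0.04945)^(2t) = 3.5714, so 2t = ln 3.5714 / ln 1.04945 ≈ 26.3738.
t ≈ 26.3738/2 = 13.1869 years.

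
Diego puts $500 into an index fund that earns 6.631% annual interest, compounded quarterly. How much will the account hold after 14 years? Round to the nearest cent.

$1,255.56

Growth factor = (1 + 0.0165775)^56 ≈ 2.511120878.
A ≈ 500 × 2.511120878 ≈ 1,255.5604.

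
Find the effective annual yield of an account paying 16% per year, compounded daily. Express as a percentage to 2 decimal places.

17.35%

One year is 365 periods at 0.000438356 each: (1 + 0.000438356)^365 ≈ 1.17347.
EAR = 1.17347 − 1 ≈ 17.34697%.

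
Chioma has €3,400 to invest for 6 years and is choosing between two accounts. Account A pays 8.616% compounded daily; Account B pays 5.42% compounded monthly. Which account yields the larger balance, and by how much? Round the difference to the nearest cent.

Account A, by €997.99

A: (1 + 0.08616/365)^2190 ≈ 1.676819751, so 3,400 × 1.676819751 ≈ 5,701.1872.
B: (1 + 0.0542/12)^72 ≈ 1.383294252, so 3,400 × 1.383294252 ≈ 4,703.2005.
Difference ≈ 997.9867 in favor of A.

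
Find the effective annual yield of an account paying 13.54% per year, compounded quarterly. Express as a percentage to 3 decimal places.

EAR = (1 + 13.54%/4)^4 − 1 = (1 + 0.03385)^4 − 1.
(1 + 0.03385)^4 ≈ 1.142431, so EAR ≈ 14.24314%.

14.243%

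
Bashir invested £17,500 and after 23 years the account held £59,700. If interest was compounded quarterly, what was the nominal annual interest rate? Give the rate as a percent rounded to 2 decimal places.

(1 + r/4)^92 = 59,700/17,500 = 3.41143.
1 + r/4 = 3.41143^(1/92) ≈ 1.013428, so r/4 ≈ 0.0134277.
r ≈ 4·0.0134277 = 5.37109%.

5.37%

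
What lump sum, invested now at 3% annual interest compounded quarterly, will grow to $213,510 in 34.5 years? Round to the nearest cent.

Growth factor = (1 + 0.0075)^138 ≈ 2.80425539594.
P = 213,510/2.80425539594 ≈ 76,137.8583.

$76,137.86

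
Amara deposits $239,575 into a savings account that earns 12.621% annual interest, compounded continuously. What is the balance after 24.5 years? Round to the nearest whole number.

$5,276,464

A = P·e^(rt) = 239,575·e^(0.12621·24.5) = 239,575·e^3.092145.
e^3.092145 ≈ 22.02426940273, so A ≈ 5,276,464.3422.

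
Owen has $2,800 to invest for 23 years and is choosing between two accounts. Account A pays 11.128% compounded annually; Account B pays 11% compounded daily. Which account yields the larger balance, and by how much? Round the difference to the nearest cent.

Account B, by $3,433.56

Account A growth factor: (1 + 0.11128)^23 ≈ 11.322451291; balance ≈ 31,702.8636.
Account B growth factor: (1 + 0.11/365)^8395 ≈ 12.5487222; balance ≈ 35,136.4222.
Account B is larger by 3,433.5585.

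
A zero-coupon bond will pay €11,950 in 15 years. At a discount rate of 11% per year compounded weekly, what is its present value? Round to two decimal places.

€2,299.00

Growth factor = (1 + 0.11/52)^780 ≈ 5.1979133435.
P = 11,950/5.1979133435 ≈ 2,298.9995.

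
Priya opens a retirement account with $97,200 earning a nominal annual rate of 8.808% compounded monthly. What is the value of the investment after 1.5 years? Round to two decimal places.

Periodic rate = 8.808%/12 = 0.00734; periods = 12·1.5 = 18.
A = 97,200·(1 + 0.00734)^18 ≈ 97,200·1.14069471885 ≈ 110,875.5267.

$110,875.53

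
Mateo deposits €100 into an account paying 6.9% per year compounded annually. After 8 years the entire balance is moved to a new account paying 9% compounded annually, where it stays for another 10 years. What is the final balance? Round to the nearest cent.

€403.73

After 8 years at 6.9%: 100 × 1.70538187 ≈ 170.5382.
Then 10 years at 9%: 170.5382 × 2.36736367 ≈ 403.7259.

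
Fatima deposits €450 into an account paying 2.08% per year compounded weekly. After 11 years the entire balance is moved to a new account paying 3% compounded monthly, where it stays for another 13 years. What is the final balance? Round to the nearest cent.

€835.07

After 11 years at 2.08%: 450 × 1.25703309 ≈ 565.6649.
Then 13 years at 3%: 565.6649 × 1.47626214 ≈ 835.0697.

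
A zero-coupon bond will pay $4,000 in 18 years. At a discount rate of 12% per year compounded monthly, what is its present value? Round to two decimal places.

Periodic rate = 12%/12 = 0.01; 216 periods.
P = 4,000/(1 + 0.01)^216 ≈ 4,000/8.578606299 ≈ 466.2762.

$466.28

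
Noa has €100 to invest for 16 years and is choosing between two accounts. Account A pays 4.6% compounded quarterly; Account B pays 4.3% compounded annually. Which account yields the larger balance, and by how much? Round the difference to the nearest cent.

Account A, by €11.75

Account A growth factor: (1 + 0.0115)^64 ≈ 2.07881947; balance ≈ 207.8819.
Account B growth factor: (1 + 0.043)^16 ≈ 1.96132216; balance ≈ 196.1322.
Account A is larger by 11.7497.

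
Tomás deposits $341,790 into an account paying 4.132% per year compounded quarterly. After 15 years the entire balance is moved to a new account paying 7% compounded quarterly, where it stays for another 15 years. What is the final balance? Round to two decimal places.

Phase 1: 341,790·(1 + 0.01033)^60 ≈ 633,219.4997.
Phase 2: 633,219.4997·(1 + 0.0175)^60 ≈ 1,793,161.2867.

$1,793,161.29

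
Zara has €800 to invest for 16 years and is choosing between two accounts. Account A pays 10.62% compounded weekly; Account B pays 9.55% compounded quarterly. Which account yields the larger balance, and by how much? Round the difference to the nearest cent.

Account A, by €746.53

A: (1 + 0.1062/52)^832 ≈ 5.460100599, so 800 × 5.460100599 ≈ 4,368.0805.
B: (1 + 0.023875)^64 ≈ 4.526933264, so 800 × 4.526933264 ≈ 3,621.5466.
Difference ≈ 746.5339 in favor of A.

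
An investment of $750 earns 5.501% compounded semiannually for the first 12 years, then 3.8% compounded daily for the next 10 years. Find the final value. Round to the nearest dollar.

After 12 years at 5.501%: 750 × 1.917850074 ≈ 1,438.3876.
Then 10 years at 3.8%: 1,438.3876 × 1.462255667 ≈ 2,103.2904.

$2,103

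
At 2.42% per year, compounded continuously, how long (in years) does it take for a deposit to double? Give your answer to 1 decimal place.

e^(0.0242t) = 2, so 0.0242t = ln 2 ≈ 0.69315.
t ≈ 0.69315/0.0242 ≈ 28.6424.

28.6 years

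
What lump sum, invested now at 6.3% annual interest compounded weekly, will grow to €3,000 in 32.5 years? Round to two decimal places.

€387.65

Periodic rate = 6.3%/52 = 0.00121154; 1690 periods.
P = 3,000/(1 + 0.063/52)^1690 ≈ 3,000/7.738908743 ≈ 387.6516.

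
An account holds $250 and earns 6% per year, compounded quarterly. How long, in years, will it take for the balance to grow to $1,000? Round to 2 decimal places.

23.28 years

We need (1 + 0.015)^(4t) = 4, so 4t = ln 4 / ln 1.015 ≈ 93.1111.
t ≈ 93.1111/4 = 23.2778 years.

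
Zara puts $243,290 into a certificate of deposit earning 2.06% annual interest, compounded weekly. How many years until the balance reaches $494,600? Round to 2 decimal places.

(1 + 0.000396154)^(52t) = 494,600/243,290 = 2.033.
52t·ln(1 + 0.000396154) = ln(2.033); 52t = 0.7095/0.000396075 ≈ 1791.3135.
t ≈ 34.4483 years.

34.45 years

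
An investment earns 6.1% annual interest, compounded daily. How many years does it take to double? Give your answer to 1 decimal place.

(1 + 0.000167123)^(365t) = 2.
365t = ln 2 / ln(1 + 0.000167123) ≈ 0.69315/0.000167109 ≈ 4147.8666.
t ≈ 11.3640.

11.4 years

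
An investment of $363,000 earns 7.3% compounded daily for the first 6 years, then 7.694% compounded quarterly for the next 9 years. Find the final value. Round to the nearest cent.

Phase 1: 363,000·(1 + 0.0002)^2190 ≈ 562,481.9474.
Phase 2: 562,481.9474·(1 + 0.019235)^36 ≈ 1,116,823.1858.

$1,116,823.19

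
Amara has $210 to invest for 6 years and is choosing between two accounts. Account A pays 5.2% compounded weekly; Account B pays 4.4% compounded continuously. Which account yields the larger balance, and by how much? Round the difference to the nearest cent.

Account A growth factor: (1 + 0.001)^312 ≈ 1.36594173; balance ≈ 286.8478.
Account B growth factor: e^(0.044·6) = e^0.264 ≈ 1.3021282; balance ≈ 273.4469.
Account A is larger by 13.4008.

Account A, by $13.40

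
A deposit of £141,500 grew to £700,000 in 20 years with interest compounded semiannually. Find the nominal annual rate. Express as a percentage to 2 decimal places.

(1 + r/2)^40 = 700,000/141,500 = 4.947.
1 + r/2 = 4.947^(1/40) ≈ 1.040779, so r/2 ≈ 0.040779.
r ≈ 2·0.040779 = 8.15581%.

8.16%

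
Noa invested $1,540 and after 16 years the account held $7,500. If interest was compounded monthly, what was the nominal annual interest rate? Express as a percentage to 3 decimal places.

9.935%

(1 + r/12)^192 = 7,500/1,540 = 4.87013.
1 + r/12 = 4.87013^(1/192) ≈ 1.00828, so r/12 ≈ 0.00827951.
r ≈ 12·0.00827951 = 9.93541%.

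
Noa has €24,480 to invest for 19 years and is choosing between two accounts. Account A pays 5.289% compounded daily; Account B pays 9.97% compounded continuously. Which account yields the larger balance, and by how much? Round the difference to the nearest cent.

Account B, by €95,874.22

Account A growth factor: (1 + 0.05289/365)^6935 ≈ 2.7314625524; balance ≈ 66,866.2033.
Account B growth factor: e^(0.0997·19) = e^1.8943 ≈ 6.64789325024; balance ≈ 162,740.4268.
Account B is larger by 95,874.2235.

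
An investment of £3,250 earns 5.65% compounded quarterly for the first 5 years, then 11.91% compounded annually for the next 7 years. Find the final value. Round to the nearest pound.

After 5 years at 5.65%: 3,250 × 1.323822566 ≈ 4,302.4233.
Then 7 years at 11.91%: 4,302.4233 × 2.198276262 ≈ 9,457.9151.

£9,458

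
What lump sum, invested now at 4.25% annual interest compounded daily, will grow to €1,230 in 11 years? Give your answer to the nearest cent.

€770.70

Growth factor = (1 + 0.0425/365)^4015 ≈ 1.595955768.
P = 1,230/1.595955768 ≈ 770.6981.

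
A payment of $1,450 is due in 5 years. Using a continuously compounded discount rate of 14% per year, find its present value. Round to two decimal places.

$720.05

P = A·e^(−rt) = 1,450·e^(−0.7).
e^(−0.7) ≈ 0.4965853038, so P ≈ 720.0487.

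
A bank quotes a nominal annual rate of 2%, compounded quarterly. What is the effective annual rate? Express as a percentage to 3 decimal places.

2.015%

One year is 4 periods at 0.005 each: (1 + 0.005)^4 ≈ 1.020151.
EAR = 1.020151 − 1 ≈ 2.01505%.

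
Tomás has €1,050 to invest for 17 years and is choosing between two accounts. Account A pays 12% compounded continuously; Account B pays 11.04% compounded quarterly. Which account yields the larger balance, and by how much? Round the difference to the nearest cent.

Account A, by €1,388.19

A: e^(0.12·17) = e^2.04 ≈ 7.690609199, so 1,050 × 7.690609199 ≈ 8,075.1397.
B: (1 + 0.0276)^68 ≈ 6.368519756, so 1,050 × 6.368519756 ≈ 6,686.9457.
Difference ≈ 1,388.1939 in favor of A.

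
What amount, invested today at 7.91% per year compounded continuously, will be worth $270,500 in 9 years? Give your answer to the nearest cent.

$132,737.31

P = A·e^(−rt) = 270,500·e^(−0.7119).
e^(−0.7119) ≈ 0.490710960342, so P ≈ 132,737.3148.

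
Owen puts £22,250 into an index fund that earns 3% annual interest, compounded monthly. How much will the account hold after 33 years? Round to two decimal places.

£59,806.03

Growth factor = (1 + 0.0025)^396 ≈ 2.687911663.
A ≈ 22,250 × 2.687911663 ≈ 59,806.0345.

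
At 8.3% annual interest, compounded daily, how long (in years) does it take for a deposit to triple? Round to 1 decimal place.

13.2 years

(1 + 0.000227397)^(365t) = 3.
365t = ln 3 / ln(1 + 0.000227397) ≈ 1.0986/0.000227371 ≈ 4831.7961.
t ≈ 13.2378.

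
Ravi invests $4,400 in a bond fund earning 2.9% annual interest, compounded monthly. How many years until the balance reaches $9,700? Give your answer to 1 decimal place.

27.3 years

We need (1 + 0.00241667)^(12t) = 2.2045, so 12t = ln 2.2045 / ln 1.002417 ≈ 327.5074.
t ≈ 327.5074/12 = 27.2923 years.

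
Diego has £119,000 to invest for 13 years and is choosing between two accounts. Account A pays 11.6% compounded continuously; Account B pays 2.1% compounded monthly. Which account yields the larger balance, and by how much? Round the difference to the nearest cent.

A: e^(0.116·13) = e^1.508 ≈ 4.51768638015, so 119,000 × 4.51768638015 ≈ 537,604.6792.
B: (1 + 0.00175)^156 ≈ 1.31358678999, so 119,000 × 1.31358678999 ≈ 156,316.8280.
Difference ≈ 381,287.8512 in favor of A.

Account A, by £381,287.85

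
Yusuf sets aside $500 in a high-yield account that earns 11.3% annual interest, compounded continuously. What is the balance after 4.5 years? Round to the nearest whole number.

A = P·e^(rt) = 500·e^(0.113·4.5) = 500·e^0.5085.
e^0.5085 ≈ 1.66279513, so A ≈ 831.3976.

$831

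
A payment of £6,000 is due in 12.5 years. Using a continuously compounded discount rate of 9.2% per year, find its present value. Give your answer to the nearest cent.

£1,899.82

P = A·e^(−rt) = 6,000·e^(−1.15).
e^(−1.15) ≈ 0.3166367694, so P ≈ 1,899.8206.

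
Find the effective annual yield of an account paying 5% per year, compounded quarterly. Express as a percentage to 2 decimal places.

5.09%

EAR = (1 + 5%/4)^4 − 1 = (1 + 0.0125)^4 − 1.
(1 + 0.0125)^4 ≈ 1.050945, so EAR ≈ 5.09453%.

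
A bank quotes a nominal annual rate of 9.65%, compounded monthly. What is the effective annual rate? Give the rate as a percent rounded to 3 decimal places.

10.088%

One year is 12 periods at 0.00804167 each: (1 + 0.00804167)^12 ≈ 1.100885.
EAR = 1.100885 − 1 ≈ 10.08846%.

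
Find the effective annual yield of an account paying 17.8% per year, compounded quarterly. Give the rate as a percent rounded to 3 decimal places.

19.024%

EAR = (1 + 17.8%/4)^4 − 1 = (1 + 0.0445)^4 − 1.
(1 + 0.0445)^4 ≈ 1.190238, so EAR ≈ 19.02379%.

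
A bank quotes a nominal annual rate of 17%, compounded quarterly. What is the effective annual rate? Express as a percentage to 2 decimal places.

One year is 4 periods at 0.0425 each: (1 + 0.0425)^4 ≈ 1.181148.
EAR = 1.181148 − 1 ≈ 18.11478%.

18.11%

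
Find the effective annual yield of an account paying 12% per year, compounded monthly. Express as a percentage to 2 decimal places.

12.68%

EAR = (1 + 12%/12)^12 − 1 = (1 + 0.01)^12 − 1.
(1 + 0.01)^12 ≈ 1.126825, so EAR ≈ 12.68250%.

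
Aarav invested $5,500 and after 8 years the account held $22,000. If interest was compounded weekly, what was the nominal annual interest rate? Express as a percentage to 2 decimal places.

17.36%

(1 + r/52)^416 = 22,000/5,500 = 4.
1 + r/52 = 4^(1/416) ≈ 1.003338, so r/52 ≈ 0.003338.
r ≈ 52·0.003338 = 17.35758%.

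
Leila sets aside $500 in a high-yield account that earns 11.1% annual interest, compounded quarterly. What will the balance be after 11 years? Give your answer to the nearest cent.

Growth factor = (1 + 0.02775)^44 ≈ 3.334643106.
A ≈ 500 × 3.334643106 ≈ 1,667.3216.

$1,667.32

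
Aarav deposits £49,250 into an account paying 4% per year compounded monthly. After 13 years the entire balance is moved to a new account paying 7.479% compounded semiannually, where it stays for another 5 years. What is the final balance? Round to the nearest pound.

Phase 1: 49,250·(1 + 0.04/12)^156 ≈ 82,768.2573.
Phase 2: 82,768.2573·(1 + 0.037395)^10 ≈ 119,482.7792.

£119,483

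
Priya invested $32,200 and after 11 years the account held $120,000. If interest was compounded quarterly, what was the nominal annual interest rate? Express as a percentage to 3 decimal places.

The 44-period growth factor is 120,000/32,200 = 3.72671.
r/4 = 3.72671^(1/44) − 1 ≈ 0.0303497, so r ≈ 4·0.0303497 = 12.13990%.

12.140%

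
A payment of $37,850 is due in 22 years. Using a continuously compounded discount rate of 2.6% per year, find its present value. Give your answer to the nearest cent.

$21,362.37

P = A·e^(−rt) = 37,850·e^(−0.572).
e^(−0.572) ≈ 0.56439551812, so P ≈ 21,362.3704.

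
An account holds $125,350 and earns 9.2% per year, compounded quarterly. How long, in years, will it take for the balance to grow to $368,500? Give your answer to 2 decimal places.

11.86 years

We need (1 + 0.023)^(4t) = 2.9398, so 4t = ln 2.9398 / ln 1.023 ≈ 47.4211.
t ≈ 47.4211/4 = 11.8553 years.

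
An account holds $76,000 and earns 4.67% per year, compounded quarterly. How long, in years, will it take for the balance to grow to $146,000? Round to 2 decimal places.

14.06 years

(1 + 0.011675)^(4t) = 146,000/76,000 = 1.9211.
4t·ln(1 + 0.011675) = ln(1.9211); 4t = 0.65287/0.0116074 ≈ 56.2464.
t ≈ 14.0616 years.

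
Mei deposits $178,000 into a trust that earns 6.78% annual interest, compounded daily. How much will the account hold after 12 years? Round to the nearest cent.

Periodic rate = 6.78%/365 = 0.000185753; periods = 365·12 = 4380.
A = 178,000·(1 + 0.0678/365)^4380 ≈ 178,000·2.25584459228 ≈ 401,540.3374.

$401,540.34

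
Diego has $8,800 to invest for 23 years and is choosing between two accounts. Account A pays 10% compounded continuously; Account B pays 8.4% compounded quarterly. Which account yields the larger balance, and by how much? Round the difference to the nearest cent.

Account A, by $28,227.03

A: e^(0.1·23) = e^2.3 ≈ 9.9741824548, so 8,800 × 9.9741824548 ≈ 87,772.8056.
B: (1 + 0.021)^92 ≈ 6.7665652176, so 8,800 × 6.7665652176 ≈ 59,545.7739.
Difference ≈ 28,227.0317 in favor of A.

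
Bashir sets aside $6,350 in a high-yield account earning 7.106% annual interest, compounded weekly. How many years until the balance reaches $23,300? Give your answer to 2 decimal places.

(1 + 0.00136654)^(52t) = 23,300/6,350 = 3.6693.
52t·ln(1 + 0.00136654) = ln(3.6693); 52t = 1.3/0.00136561 ≈ 951.9575.
t ≈ 18.3069 years.

18.31 years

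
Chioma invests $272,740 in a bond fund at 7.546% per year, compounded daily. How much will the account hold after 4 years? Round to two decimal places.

Growth factor = (1 + 0.07546/365)^1460 ≈ 1.35230264597.
A ≈ 272,740 × 1.35230264597 ≈ 368,827.0237.

$368,827.02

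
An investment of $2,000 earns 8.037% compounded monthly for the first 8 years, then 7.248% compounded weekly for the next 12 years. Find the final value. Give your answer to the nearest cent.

$9,053.20

Phase 1: 2,000·(1 + 0.0066975)^96 ≈ 3,796.0598.
Phase 2: 3,796.0598·(1 + 0.07248/52)^624 ≈ 9,053.1978.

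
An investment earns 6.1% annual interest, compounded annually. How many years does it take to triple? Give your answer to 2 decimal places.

(1 + 0.061)^t = 3.
t = ln 3 / ln(1 + 0.061) ≈ 1.0986/0.0592119 ≈ 18.5539.

18.55 years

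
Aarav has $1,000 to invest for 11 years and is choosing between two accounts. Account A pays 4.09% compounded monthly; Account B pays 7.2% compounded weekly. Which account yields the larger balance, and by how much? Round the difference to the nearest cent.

Account A growth factor: (1 + 0.0409/12)^132 ≈ 1.566956234; balance ≈ 1,566.9562.
Account B growth factor: (1 + 0.072/52)^572 ≈ 2.206598518; balance ≈ 2,206.5985.
Account B is larger by 639.6423.

Account B, by $639.64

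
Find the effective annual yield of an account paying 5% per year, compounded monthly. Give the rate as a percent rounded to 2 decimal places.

One year is 12 periods at 0.00416667 each: (1 + 0.00416667)^12 ≈ 1.051162.
EAR = 1.051162 − 1 ≈ 5.11619%.

5.12%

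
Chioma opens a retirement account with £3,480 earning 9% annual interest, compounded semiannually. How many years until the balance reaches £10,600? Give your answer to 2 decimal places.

12.65 years

(1 + 0.045)^(2t) = 10,600/3,480 = 3.046.
2t·ln(1 + 0.045) = ln(3.046); 2t = 1.1138/0.0440169 ≈ 25.3044.
t ≈ 12.6522 years.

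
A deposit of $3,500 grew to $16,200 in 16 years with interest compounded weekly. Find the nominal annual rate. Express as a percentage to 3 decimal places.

The 832-period growth factor is 16,200/3,500 = 4.62857.
r/52 = 4.62857^(1/832) − 1 ≈ 0.00184334, so r ≈ 52·0.00184334 = 9.58538%.

9.585%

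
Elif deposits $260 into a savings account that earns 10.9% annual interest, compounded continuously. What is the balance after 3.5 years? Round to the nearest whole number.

A = P·e^(rt) = 260·e^(0.109·3.5) = 260·e^0.3815.
e^0.3815 ≈ 1.46447966, so A ≈ 380.7647.

$381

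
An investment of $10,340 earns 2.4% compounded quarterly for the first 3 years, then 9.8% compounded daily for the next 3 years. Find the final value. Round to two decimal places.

Phase 1: 10,340·(1 + 0.006)^12 ≈ 11,109.5459.
Phase 2: 11,109.5459·(1 + 0.098/365)^1095 ≈ 14,906.0216.

$14,906.02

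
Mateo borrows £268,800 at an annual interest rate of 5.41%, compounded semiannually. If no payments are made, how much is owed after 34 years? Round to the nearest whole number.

Growth factor = (1 + 0.02705)^68 ≈ 6.140841821298.
A ≈ 268,800 × 6.140841821298 ≈ 1,650,658.2816.

£1,650,658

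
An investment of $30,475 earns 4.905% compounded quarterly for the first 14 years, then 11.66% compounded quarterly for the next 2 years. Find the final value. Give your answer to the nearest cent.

$75,890.86

After 14 years at 4.905%: 30,475 × 1.9788656502 ≈ 60,305.9307.
Then 2 years at 11.66%: 60,305.9307 × 1.258431055 ≈ 75,890.8560.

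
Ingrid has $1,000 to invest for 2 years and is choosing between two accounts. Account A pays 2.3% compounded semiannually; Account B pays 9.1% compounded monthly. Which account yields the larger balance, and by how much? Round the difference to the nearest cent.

A: (1 + 0.0115)^4 ≈ 1.046799601, so 1,000 × 1.046799601 ≈ 1,046.7996.
B: (1 + 0.091/12)^24 ≈ 1.198790804, so 1,000 × 1.198790804 ≈ 1,198.7908.
Difference ≈ 151.9912 in favor of B.

Account B, by $151.99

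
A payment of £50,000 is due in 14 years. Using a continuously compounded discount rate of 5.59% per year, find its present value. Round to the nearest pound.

£22,861

P = A·e^(−rt) = 50,000·e^(−0.7826).
e^(−0.7826) ≈ 0.45721570375, so P ≈ 22,860.7852.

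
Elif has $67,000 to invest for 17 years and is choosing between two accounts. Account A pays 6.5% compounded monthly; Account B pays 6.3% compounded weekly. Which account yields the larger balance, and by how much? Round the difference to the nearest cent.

Account A growth factor: (1 + 0.065/12)^204 ≈ 3.0102347175; balance ≈ 201,685.7261.
Account B growth factor: (1 + 0.063/52)^884 ≈ 2.91640514961; balance ≈ 195,399.1450.
Account A is larger by 6,286.5810.

Account A, by $6,286.58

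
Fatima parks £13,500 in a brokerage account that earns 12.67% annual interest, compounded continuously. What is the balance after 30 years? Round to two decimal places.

£604,069.76

A = P·e^(rt) = 13,500·e^(0.1267·30) = 13,500·e^3.801.
e^3.801 ≈ 44.7459080358, so A ≈ 604,069.7585.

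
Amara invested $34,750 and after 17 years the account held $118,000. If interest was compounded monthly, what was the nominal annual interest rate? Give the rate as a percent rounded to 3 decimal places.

7.213%

The 204-period growth factor is 118,000/34,750 = 3.39568.
r/12 = 3.39568^(1/204) − 1 ≈ 0.00601066, so r ≈ 12·0.00601066 = 7.21280%.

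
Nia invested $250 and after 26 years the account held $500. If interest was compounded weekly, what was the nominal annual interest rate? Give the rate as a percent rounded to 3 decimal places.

2.667%

(1 + r/52)^1352 = 500/250 = 2.
1 + r/52 = 2^(1/1352) ≈ 1.000513, so r/52 ≈ 0.000512814.
r ≈ 52·0.000512814 = 2.66663%.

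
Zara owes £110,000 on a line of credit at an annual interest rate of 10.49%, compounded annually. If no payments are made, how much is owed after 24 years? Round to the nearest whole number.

£1,205,436

Annual rate = 10.49% = 0.1049; years = 24.
A = 110,000·(1 + 0.1049)^24 ≈ 110,000·10.95850640468 ≈ 1,205,435.7045.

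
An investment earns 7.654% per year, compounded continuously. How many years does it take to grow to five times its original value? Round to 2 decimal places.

21.03 years

e^(0.07654t) = 5, so 0.07654t = ln 5 ≈ 1.6094.
t ≈ 1.6094/0.07654 ≈ 21.0274.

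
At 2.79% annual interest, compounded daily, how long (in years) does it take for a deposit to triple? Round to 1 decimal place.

39.4 years

(1 + 0.0000764384)^(365t) = 3.
365t = ln 3 / ln(1 + 0.0000764384) ≈ 1.0986/7.64354e-05 ≈ 14373.0757.
t ≈ 39.3783.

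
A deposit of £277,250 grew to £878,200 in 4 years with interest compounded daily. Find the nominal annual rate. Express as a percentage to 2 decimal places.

28.84%

The 1460-period growth factor is 878,200/277,250 = 3.16754.
r/365 = 3.16754^(1/1460) − 1 ≈ 0.000790007, so r ≈ 365·0.000790007 = 28.83525%.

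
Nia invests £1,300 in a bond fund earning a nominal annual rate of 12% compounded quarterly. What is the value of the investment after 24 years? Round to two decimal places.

Growth factor = (1 + 0.03)^96 ≈ 17.075505594.
A ≈ 1,300 × 17.075505594 ≈ 22,198.1573.

£22,198.16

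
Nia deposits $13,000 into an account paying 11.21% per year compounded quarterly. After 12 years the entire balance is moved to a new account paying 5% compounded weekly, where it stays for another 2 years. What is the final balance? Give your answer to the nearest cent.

Phase 1: 13,000·(1 + 0.028025)^48 ≈ 48,991.3953.
Phase 2: 48,991.3953·(1 + 0.05/52)^104 ≈ 54,141.2640.

$54,141.26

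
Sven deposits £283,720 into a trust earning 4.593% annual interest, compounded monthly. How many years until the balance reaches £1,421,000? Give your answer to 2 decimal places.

35.14 years

We need (1 + 0.0038275)^(12t) = 5.0085, so 12t = ln 5.0085 / ln 1.003828 ≈ 421.7399.
t ≈ 421.7399/12 = 35.1450 years.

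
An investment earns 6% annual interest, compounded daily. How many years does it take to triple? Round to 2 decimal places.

(1 + 0.000164384)^(365t) = 3.
365t = ln 3 / ln(1 + 0.000164384) ≈ 1.0986/0.00016437 ≈ 6683.7740.
t ≈ 18.3117.

18.31 years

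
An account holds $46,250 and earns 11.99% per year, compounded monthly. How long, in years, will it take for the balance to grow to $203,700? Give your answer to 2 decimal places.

We need (1 + 0.00999167)^(12t) = 4.4043, so 12t = ln 4.4043 / ln 1.009992 ≈ 149.1224.
t ≈ 149.1224/12 = 12.4269 years.

12.43 years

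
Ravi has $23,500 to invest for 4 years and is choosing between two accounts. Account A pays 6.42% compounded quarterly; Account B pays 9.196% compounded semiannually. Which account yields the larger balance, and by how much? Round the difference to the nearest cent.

Account A growth factor: (1 + 0.01605)^16 ≈ 1.290153197; balance ≈ 30,318.6001.
Account B growth factor: (1 + 0.04598)^8 ≈ 1.4328048547; balance ≈ 33,670.9141.
Account B is larger by 3,352.3140.

Account B, by $3,352.31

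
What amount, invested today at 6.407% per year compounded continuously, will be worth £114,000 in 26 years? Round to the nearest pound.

£21,550

P = A·e^(−rt) = 114,000·e^(−1.66582).
e^(−1.66582) ≈ 0.189035585231, so P ≈ 21,550.0567.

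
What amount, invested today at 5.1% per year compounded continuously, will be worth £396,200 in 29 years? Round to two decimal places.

£90,280.29

P = A·e^(−rt) = 396,200·e^(−1.479).
e^(−1.479) ≈ 0.227865439929, so P ≈ 90,280.2873.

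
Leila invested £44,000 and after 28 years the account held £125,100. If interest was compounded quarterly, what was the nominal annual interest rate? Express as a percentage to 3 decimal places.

The 112-period growth factor is 125,100/44,000 = 2.84318.
r/4 = 2.84318^(1/112) − 1 ≈ 0.00937333, so r ≈ 4·0.00937333 = 3.74933%.

3.749%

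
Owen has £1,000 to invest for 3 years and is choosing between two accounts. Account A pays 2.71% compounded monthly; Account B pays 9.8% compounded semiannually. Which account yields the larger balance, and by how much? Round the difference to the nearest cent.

Account B, by £247.86

A: (1 + 0.0271/12)^36 ≈ 1.084596834, so 1,000 × 1.084596834 ≈ 1,084.5968.
B: (1 + 0.049)^6 ≈ 1.332456161, so 1,000 × 1.332456161 ≈ 1,332.4562.
Difference ≈ 247.8593 in favor of B.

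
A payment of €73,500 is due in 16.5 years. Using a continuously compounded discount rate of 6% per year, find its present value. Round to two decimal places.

P = A·e^(−rt) = 73,500·e^(−0.99).
e^(−0.99) ≈ 0.37157669102, so P ≈ 27,310.8868.

€27,310.89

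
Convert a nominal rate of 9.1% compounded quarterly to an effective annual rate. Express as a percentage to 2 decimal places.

9.42%

EAR = (1 + 9.1%/4)^4 − 1 = (1 + 0.02275)^4 − 1.
(1 + 0.02275)^4 ≈ 1.094153, so EAR ≈ 9.41527%.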